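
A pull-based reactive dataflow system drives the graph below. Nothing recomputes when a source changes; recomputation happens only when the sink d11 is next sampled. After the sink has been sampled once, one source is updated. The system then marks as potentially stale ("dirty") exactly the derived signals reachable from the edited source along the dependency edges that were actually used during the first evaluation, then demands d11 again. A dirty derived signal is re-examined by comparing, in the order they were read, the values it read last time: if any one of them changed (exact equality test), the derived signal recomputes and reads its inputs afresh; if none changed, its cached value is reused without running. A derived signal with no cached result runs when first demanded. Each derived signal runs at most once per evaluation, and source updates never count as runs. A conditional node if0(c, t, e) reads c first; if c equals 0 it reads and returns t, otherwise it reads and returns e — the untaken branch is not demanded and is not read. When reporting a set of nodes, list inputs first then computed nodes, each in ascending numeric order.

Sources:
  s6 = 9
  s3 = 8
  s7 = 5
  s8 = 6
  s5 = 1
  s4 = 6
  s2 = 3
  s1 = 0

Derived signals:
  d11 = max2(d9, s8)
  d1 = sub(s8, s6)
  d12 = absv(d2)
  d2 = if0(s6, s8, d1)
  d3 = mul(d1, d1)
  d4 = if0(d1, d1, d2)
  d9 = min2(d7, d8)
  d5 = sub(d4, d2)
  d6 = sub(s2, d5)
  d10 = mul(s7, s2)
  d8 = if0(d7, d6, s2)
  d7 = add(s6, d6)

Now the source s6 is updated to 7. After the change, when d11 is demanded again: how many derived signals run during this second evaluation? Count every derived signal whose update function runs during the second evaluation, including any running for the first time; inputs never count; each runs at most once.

Derived signals that run: d1, d2, d4, d5, d7, d8, d9 — 7 in total.
Key observation: the cutoff stops propagation at d6 — its inputs' values are unchanged, so it reuses its cache.

First evaluation (everything demanded from the output):
  d1 = sub(6, 9) = -3
  d2 = if0(s6=9 -> else branch d1) = -3
  d4 = if0(d1=-3 -> else branch d2) = -3
  d5 = sub(-3, -3) = 0
  d6 = sub(3, 0) = 3
  d7 = add(9, 3) = 12
  d8 = if0(d7=12 -> else branch s2) = 3
  d9 = min2(12, 3) = 3
  d11 = max2(3, 6) = 6

Propagation after the edit:
  d1: runs — s6 9->7; result -1.
  d2: runs — s6 9->7; d1 -3->-1; result -1.
  d4: runs — d1 -3->-1; d2 -3->-1; result -1.
  d5: runs — d4 -3->-1; d2 -3->-1; result 0 (same value as before).
  d6: checked — values it read are unchanged (s2 unchanged, d5 unchanged); reused cached 3 without running.
  d7: runs — s6 9->7; result 10.
  d8: runs — d7 12->10; result 3 (same value as before).
  d9: runs — d7 12->10; result 3 (same value as before).
  d11: checked — values it read are unchanged (d9 unchanged, s8 unchanged); reused cached 6 without running.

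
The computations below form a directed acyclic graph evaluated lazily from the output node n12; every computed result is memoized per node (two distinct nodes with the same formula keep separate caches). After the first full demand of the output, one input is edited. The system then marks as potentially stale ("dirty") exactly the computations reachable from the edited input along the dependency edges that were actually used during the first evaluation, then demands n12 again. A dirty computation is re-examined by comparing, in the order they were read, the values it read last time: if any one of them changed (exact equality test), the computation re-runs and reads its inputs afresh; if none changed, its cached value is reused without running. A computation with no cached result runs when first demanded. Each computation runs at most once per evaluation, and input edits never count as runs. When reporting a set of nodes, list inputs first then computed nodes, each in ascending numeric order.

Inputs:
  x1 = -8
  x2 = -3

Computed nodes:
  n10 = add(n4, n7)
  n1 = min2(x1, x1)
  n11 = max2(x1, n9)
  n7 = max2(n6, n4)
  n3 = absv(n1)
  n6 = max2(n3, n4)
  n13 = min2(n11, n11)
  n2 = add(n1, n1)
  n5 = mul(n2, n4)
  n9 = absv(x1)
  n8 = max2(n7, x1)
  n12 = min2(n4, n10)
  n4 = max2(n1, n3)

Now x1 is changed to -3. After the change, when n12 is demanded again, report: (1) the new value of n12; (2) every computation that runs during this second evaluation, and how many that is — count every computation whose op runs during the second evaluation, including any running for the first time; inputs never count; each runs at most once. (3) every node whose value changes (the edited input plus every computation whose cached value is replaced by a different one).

First demand of the output computes:
  n1 = min2(-8, -8) = -8
  n3 = absv(-8) = 8
  n4 = max2(-8, 8) = 8
  n6 = max2(8, 8) = 8
  n7 = max2(8, 8) = 8
  n10 = add(8, 8) = 16
  n12 = min2(8, 16) = 8

After the edit, cleaning proceeds:
  n1: a read changed (x1 -8->-3; x1 -8->-3) — executes, giving -3.
  n3: a read changed (n1 -8->-3) — executes, giving 3.
  n4: a read changed (n1 -8->-3; n3 8->3) — executes, giving 3.
  n6: a read changed (n3 8->3; n4 8->3) — executes, giving 3.
  n7: a read changed (n6 8->3; n4 8->3) — executes, giving 3.
  n10: a read changed (n4 8->3; n7 8->3) — executes, giving 6.
  n12: a read changed (n4 8->3; n10 16->6) — executes, giving 3.

Demanding n12 again yields 3.
7 computations run: n1, n3, n4, n6, n7, n10, n12.
The nodes whose values change: x1, n1, n3, n4, n6, n7, n10, n12.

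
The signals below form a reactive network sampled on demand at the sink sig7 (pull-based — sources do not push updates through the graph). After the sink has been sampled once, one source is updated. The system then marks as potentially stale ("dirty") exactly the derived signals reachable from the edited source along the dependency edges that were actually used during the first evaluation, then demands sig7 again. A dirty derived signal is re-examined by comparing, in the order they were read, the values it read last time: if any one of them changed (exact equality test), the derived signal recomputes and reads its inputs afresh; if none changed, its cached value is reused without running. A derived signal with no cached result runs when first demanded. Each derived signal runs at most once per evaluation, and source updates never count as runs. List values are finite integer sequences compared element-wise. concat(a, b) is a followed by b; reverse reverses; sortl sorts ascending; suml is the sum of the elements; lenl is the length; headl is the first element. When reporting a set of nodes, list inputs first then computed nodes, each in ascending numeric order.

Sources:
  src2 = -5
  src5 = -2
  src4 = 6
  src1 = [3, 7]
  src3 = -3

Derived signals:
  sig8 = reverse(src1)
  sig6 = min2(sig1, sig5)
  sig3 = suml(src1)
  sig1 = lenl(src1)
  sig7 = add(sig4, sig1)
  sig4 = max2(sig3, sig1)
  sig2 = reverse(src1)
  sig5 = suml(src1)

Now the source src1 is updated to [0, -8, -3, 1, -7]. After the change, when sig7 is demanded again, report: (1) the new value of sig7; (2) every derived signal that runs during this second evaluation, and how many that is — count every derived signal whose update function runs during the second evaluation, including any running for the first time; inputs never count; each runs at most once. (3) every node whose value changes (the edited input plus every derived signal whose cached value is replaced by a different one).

Initial pass — values computed on the first demand:
  sig1 = lenl([3, 7]) = 2
  sig3 = suml([3, 7]) = 10
  sig4 = max2(10, 2) = 10
  sig7 = add(10, 2) = 12

Second demand — change propagation:
  sig1: re-runs because src1 [3, 7]->[0, -8, -3, 1, -7]; new result 5.
  sig3: re-runs because src1 [3, 7]->[0, -8, -3, 1, -7]; new result -17.
  sig4: re-runs because sig3 10->-17; sig1 2->5; new result 5.
  sig7: re-runs because sig4 10->5; sig1 2->5; new result 10.

sig7 now evaluates to 10.
Run set: sig1, sig3, sig4, sig7 (4 run).
Changed values: src1, sig1, sig3, sig4, sig7.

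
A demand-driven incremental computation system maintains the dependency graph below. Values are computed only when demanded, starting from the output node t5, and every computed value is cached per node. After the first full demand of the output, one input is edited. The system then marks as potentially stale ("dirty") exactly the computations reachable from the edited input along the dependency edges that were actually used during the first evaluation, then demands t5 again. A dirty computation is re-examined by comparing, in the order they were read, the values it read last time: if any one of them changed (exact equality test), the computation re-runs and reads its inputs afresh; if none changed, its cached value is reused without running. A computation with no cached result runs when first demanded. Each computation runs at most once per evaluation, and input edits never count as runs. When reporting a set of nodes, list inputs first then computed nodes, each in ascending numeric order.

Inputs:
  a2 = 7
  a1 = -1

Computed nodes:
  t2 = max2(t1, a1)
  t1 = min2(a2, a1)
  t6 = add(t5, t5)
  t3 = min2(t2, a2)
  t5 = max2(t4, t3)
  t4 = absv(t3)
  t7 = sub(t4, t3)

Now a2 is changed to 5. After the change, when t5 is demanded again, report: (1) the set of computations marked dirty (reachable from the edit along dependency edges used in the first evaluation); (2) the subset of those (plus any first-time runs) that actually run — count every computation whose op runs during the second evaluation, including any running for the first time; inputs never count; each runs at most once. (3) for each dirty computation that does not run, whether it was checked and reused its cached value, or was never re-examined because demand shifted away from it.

Marked dirty: t1, t2, t3, t4, t5.
Computations that run: t1, t3 — 2 in total.
Checked but reused from cache: t2, t4, t5.
Key observation: the cutoff stops propagation at t2 — its inputs' values are unchanged, so it reuses its cache.

First evaluation (everything demanded from the output):
  t1 = min2(7, -1) = -1
  t2 = max2(-1, -1) = -1
  t3 = min2(-1, 7) = -1
  t4 = absv(-1) = 1
  t5 = max2(1, -1) = 1

Propagation after the edit:
  t1: runs — a2 7->5; result -1 (same value as before).
  t2: checked — values it read are unchanged (t1 unchanged, a1 unchanged); reused cached -1 without running.
  t3: runs — a2 7->5; result -1 (same value as before).
  t4: checked — values it read are unchanged (t3 unchanged); reused cached 1 without running.
  t5: checked — values it read are unchanged (t4 unchanged, t3 unchanged); reused cached 1 without running.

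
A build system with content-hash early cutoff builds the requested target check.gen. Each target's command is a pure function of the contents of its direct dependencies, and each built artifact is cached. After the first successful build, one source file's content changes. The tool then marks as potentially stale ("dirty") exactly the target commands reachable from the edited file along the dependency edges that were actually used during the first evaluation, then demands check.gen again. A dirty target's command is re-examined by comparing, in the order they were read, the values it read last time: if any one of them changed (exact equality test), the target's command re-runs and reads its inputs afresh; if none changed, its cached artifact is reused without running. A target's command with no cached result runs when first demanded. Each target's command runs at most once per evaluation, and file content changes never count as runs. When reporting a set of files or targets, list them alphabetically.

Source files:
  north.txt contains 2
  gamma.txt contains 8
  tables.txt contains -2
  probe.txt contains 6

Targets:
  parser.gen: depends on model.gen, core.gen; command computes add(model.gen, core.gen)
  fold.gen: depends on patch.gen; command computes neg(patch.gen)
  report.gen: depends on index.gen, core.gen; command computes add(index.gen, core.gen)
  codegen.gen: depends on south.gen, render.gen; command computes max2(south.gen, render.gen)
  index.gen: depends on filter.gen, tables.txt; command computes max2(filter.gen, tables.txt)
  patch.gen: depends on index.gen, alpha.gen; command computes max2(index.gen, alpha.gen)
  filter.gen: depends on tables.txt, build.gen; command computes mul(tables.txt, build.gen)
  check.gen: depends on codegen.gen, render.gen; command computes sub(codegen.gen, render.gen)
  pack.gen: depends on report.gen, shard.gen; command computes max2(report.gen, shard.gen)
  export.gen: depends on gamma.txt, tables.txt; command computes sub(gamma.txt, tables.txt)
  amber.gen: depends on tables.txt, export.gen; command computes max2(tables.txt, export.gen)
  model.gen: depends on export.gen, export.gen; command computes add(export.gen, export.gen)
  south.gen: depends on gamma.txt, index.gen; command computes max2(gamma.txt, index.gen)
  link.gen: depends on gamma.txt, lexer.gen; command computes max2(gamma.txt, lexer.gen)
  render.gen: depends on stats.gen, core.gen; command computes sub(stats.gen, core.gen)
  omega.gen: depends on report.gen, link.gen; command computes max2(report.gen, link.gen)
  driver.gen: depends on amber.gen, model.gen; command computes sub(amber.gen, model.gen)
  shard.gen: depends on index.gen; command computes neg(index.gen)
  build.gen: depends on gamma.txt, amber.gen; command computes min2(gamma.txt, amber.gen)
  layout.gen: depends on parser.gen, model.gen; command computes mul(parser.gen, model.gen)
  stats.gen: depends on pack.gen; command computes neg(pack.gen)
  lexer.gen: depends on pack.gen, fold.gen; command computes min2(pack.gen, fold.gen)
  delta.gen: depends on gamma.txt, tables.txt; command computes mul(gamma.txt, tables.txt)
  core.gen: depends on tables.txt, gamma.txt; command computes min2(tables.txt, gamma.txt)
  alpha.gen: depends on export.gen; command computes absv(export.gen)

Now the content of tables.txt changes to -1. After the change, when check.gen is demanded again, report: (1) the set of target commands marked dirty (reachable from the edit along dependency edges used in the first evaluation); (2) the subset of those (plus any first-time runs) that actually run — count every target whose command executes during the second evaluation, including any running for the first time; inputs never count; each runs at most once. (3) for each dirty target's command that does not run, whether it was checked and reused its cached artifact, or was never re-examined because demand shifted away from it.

First evaluation (everything demanded from the output):
  core.gen = min2(-2, 8) = -2
  export.gen = sub(8, -2) = 10
  amber.gen = max2(-2, 10) = 10
  build.gen = min2(8, 10) = 8
  filter.gen = mul(-2, 8) = -16
  index.gen = max2(-16, -2) = -2
  report.gen = add(-2, -2) = -4
  shard.gen = neg(-2) = 2
  pack.gen = max2(-4, 2) = 2
  south.gen = max2(8, -2) = 8
  stats.gen = neg(2) = -2
  render.gen = sub(-2, -2) = 0
  codegen.gen = max2(8, 0) = 8
  check.gen = sub(8, 0) = 8

Propagation after the edit:
  core.gen: runs — tables.txt -2->-1; result -1.
  export.gen: runs — tables.txt -2->-1; result 9.
  amber.gen: runs — tables.txt -2->-1; export.gen 10->9; result 9.
  build.gen: runs — amber.gen 10->9; result 8 (same value as before).
  filter.gen: runs — tables.txt -2->-1; result -8.
  index.gen: runs — filter.gen -16->-8; tables.txt -2->-1; result -1.
  report.gen: runs — index.gen -2->-1; core.gen -2->-1; result -2.
  shard.gen: runs — index.gen -2->-1; result 1.
  pack.gen: runs — report.gen -4->-2; shard.gen 2->1; result 1.
  south.gen: runs — index.gen -2->-1; result 8 (same value as before).
  stats.gen: runs — pack.gen 2->1; result -1.
  render.gen: runs — stats.gen -2->-1; core.gen -2->-1; result 0 (same value as before).
  codegen.gen: checked — values it read are unchanged (south.gen unchanged, render.gen unchanged); reused cached 8 without running.
  check.gen: checked — values it read are unchanged (codegen.gen unchanged, render.gen unchanged); reused cached 8 without running.

Key observation: the cutoff stops propagation at codegen.gen — its inputs' values are unchanged, so it reuses its cache.

Marked dirty: amber.gen, build.gen, check.gen, codegen.gen, core.gen, export.gen, filter.gen, index.gen, pack.gen, render.gen, report.gen, shard.gen, south.gen, stats.gen.
Target commands that run: amber.gen, build.gen, core.gen, export.gen, filter.gen, index.gen, pack.gen, render.gen, report.gen, shard.gen, south.gen, stats.gen — 12 in total.
Checked but reused from cache: check.gen, codegen.gen.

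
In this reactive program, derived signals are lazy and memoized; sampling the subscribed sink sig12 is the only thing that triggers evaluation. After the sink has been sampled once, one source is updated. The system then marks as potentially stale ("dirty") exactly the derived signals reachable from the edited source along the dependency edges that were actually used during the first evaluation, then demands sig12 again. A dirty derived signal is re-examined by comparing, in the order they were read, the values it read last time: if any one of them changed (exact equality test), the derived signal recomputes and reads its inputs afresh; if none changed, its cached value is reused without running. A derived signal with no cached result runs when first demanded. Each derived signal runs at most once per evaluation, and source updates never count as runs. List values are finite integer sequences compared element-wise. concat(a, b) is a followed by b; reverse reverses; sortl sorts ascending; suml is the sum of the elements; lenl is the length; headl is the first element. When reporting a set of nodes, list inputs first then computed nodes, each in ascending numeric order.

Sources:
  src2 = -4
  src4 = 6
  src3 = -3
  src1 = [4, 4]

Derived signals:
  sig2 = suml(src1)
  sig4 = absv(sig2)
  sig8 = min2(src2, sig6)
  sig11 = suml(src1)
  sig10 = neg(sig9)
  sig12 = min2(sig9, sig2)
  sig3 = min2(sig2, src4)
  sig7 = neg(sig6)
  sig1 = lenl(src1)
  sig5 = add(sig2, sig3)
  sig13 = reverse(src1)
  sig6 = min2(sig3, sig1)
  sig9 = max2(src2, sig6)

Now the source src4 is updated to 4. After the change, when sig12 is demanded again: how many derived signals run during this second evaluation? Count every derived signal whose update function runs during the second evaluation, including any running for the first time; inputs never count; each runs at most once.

First demand of the output computes:
  sig1 = lenl([4, 4]) = 2
  sig2 = suml([4, 4]) = 8
  sig3 = min2(8, 6) = 6
  sig6 = min2(6, 2) = 2
  sig9 = max2(-4, 2) = 2
  sig12 = min2(2, 8) = 2

After the edit, cleaning proceeds:
  sig3: a read changed (src4 6->4) — executes, giving 4.
  sig6: a read changed (sig3 6->4) — executes, giving 2 — identical to its old value.
  sig9: dirty, but its reads are unchanged (src2 unchanged, sig6 unchanged); cached 2 stands.
  sig12: dirty, but its reads are unchanged (sig9 unchanged, sig2 unchanged); cached 2 stands.

Note the absorption at sig6: it re-runs yet its value is the same, leaving the output's value untouched.

2 derived signals run: sig3, sig6.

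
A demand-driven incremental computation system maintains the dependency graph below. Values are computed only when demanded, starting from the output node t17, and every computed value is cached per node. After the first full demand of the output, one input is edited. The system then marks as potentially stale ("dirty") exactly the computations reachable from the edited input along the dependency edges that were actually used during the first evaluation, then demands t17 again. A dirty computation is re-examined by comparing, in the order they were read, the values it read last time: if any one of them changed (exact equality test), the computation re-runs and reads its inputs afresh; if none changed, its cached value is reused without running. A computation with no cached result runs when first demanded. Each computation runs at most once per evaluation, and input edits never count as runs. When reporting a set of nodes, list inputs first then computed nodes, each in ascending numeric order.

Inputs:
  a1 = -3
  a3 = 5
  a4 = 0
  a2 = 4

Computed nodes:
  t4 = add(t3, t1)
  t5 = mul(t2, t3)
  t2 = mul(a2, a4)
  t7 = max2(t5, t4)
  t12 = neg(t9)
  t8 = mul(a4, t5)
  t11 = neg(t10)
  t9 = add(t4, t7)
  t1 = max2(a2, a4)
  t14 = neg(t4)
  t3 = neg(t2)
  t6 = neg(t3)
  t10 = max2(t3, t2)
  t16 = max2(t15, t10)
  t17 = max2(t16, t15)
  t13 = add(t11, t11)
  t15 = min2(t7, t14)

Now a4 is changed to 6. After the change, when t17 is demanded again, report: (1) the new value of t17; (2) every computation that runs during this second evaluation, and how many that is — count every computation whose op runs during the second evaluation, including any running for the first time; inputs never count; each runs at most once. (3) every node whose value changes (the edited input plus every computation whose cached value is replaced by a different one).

First evaluation (everything demanded from the output):
  t1 = max2(4, 0) = 4
  t2 = mul(4, 0) = 0
  t3 = neg(0) = 0
  t4 = add(0, 4) = 4
  t5 = mul(0, 0) = 0
  t7 = max2(0, 4) = 4
  t10 = max2(0, 0) = 0
  t14 = neg(4) = -4
  t15 = min2(4, -4) = -4
  t16 = max2(-4, 0) = 0
  t17 = max2(0, -4) = 0

Propagation after the edit:
  t1: runs — a4 0->6; result 6.
  t2: runs — a4 0->6; result 24.
  t3: runs — t2 0->24; result -24.
  t4: runs — t3 0->-24; t1 4->6; result -18.
  t5: runs — t2 0->24; t3 0->-24; result -576.
  t7: runs — t5 0->-576; t4 4->-18; result -18.
  t10: runs — t3 0->-24; t2 0->24; result 24.
  t14: runs — t4 4->-18; result 18.
  t15: runs — t7 4->-18; t14 -4->18; result -18.
  t16: runs — t15 -4->-18; t10 0->24; result 24.
  t17: runs — t16 0->24; t15 -4->-18; result 24.

New value of t17: 24.
Computations that run: t1, t2, t3, t4, t5, t7, t10, t14, t15, t16, t17 — 11 in total.
Values that change: a4, t1, t2, t3, t4, t5, t7, t10, t14, t15, t16, t17.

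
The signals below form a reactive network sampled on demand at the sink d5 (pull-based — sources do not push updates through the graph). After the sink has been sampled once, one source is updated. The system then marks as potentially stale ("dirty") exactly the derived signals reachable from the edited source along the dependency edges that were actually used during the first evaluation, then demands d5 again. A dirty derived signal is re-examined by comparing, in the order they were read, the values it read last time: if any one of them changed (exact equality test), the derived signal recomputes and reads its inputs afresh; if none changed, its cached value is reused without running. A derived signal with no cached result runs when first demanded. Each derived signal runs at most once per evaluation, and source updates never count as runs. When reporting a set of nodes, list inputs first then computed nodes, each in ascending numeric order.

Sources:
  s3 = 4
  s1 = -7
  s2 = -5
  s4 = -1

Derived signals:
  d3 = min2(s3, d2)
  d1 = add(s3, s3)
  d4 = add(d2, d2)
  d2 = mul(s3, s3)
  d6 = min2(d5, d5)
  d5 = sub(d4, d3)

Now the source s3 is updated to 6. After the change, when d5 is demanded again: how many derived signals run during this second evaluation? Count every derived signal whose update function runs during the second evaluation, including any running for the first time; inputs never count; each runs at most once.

Run set: d2, d3, d4, d5 (4 run).

Initial pass — values computed on the first demand:
  d2 = mul(4, 4) = 16
  d3 = min2(4, 16) = 4
  d4 = add(16, 16) = 32
  d5 = sub(32, 4) = 28

Second demand — change propagation:
  d2: re-runs because s3 4->6; s3 4->6; new result 36.
  d3: re-runs because s3 4->6; d2 16->36; new result 6.
  d4: re-runs because d2 16->36; d2 16->36; new result 72.
  d5: re-runs because d4 32->72; d3 4->6; new result 66.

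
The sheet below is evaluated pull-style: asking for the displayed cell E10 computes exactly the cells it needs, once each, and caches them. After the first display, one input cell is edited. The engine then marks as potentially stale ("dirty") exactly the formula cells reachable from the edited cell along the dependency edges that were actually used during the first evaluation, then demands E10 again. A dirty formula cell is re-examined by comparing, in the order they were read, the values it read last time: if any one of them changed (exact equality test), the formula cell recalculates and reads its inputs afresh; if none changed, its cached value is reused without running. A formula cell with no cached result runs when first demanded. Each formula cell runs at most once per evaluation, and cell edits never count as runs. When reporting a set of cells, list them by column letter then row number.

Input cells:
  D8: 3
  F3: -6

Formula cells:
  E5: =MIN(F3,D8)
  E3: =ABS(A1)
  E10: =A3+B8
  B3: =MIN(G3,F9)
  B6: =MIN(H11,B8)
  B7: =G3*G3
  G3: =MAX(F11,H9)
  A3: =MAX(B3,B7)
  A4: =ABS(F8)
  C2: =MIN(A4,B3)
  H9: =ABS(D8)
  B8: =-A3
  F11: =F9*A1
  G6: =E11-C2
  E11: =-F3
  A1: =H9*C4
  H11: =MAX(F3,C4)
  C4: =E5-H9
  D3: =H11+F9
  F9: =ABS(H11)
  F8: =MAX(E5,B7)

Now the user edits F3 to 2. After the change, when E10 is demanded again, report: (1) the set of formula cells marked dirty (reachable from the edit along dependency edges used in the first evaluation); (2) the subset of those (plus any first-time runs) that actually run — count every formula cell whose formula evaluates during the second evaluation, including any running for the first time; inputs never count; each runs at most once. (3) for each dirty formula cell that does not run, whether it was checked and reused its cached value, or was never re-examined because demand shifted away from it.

First demand of the output computes:
  E5 = MIN(-6, 3) = -6
  H9 = ABS(3) = 3
  C4 = -6 - 3 = -9
  A1 = 3 * -9 = -27
  H11 = MAX(-6, -9) = -6
  F9 = ABS(-6) = 6
  F11 = 6 * -27 = -162
  G3 = MAX(-162, 3) = 3
  B3 = MIN(3, 6) = 3
  B7 = 3 * 3 = 9
  A3 = MAX(3, 9) = 9
  B8 = -(9) = -9
  E10 = 9 + -9 = 0

After the edit, cleaning proceeds:
  E5: a read changed (F3 -6->2) — executes, giving 2.
  C4: a read changed (E5 -6->2) — executes, giving -1.
  A1: a read changed (C4 -9->-1) — executes, giving -3.
  H11: a read changed (F3 -6->2; C4 -9->-1) — executes, giving 2.
  F9: a read changed (H11 -6->2) — executes, giving 2.
  F11: a read changed (F9 6->2; A1 -27->-3) — executes, giving -6.
  G3: a read changed (F11 -162->-6) — executes, giving 3 — identical to its old value.
  B3: a read changed (F9 6->2) — executes, giving 2.
  B7: dirty, but its reads are unchanged (G3 unchanged, G3 unchanged); cached 9 stands.
  A3: a read changed (B3 3->2) — executes, giving 9 — identical to its old value.
  B8: dirty, but its reads are unchanged (A3 unchanged); cached -9 stands.
  E10: dirty, but its reads are unchanged (A3 unchanged, B8 unchanged); cached 0 stands.

Note where the cutoff bites: B7 is checked, finds nothing changed, and keeps its cache.

The edit dirties: A1, A3, B3, B7, B8, C4, E5, E10, F9, F11, G3, H11.
9 formula cells run: A1, A3, B3, C4, E5, F9, F11, G3, H11.
Cache hits after checking: B7, B8, E10.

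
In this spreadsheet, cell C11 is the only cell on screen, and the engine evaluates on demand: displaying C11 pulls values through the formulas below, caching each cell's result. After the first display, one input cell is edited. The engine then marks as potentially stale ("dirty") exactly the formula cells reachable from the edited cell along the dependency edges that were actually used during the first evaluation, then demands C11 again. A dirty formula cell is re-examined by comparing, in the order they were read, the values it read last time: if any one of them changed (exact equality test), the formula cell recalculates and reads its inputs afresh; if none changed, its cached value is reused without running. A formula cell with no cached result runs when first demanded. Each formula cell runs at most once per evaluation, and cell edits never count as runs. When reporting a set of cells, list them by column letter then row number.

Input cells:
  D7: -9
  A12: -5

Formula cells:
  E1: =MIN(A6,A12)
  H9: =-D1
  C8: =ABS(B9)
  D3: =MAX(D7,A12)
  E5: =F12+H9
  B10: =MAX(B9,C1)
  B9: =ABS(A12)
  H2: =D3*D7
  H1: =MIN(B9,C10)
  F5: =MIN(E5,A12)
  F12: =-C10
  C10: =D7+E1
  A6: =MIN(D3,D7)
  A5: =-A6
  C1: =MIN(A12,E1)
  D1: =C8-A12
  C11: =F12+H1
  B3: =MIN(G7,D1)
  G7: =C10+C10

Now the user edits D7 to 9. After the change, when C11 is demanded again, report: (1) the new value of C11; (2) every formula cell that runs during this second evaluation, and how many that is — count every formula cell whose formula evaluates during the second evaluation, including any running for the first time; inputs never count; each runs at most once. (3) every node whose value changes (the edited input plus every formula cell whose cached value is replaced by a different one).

C11 now evaluates to 0.
Run set: A6, C10, C11, D3, E1, F12, H1 (7 run).
Changed values: A6, C10, D3, D7, E1, F12, H1.

Initial pass — values computed on the first demand:
  B9 = ABS(-5) = 5
  D3 = MAX(-9, -5) = -5
  A6 = MIN(-5, -9) = -9
  E1 = MIN(-9, -5) = -9
  C10 = -9 + -9 = -18
  F12 = -(-18) = 18
  H1 = MIN(5, -18) = -18
  C11 = 18 + -18 = 0

Second demand — change propagation:
  D3: re-runs because D7 -9->9; new result 9.
  A6: re-runs because D3 -5->9; D7 -9->9; new result 9.
  E1: re-runs because A6 -9->9; new result -5.
  C10: re-runs because D7 -9->9; E1 -9->-5; new result 4.
  F12: re-runs because C10 -18->4; new result -4.
  H1: re-runs because C10 -18->4; new result 4.
  C11: re-runs because F12 18->-4; H1 -18->4; new result 0 (unchanged).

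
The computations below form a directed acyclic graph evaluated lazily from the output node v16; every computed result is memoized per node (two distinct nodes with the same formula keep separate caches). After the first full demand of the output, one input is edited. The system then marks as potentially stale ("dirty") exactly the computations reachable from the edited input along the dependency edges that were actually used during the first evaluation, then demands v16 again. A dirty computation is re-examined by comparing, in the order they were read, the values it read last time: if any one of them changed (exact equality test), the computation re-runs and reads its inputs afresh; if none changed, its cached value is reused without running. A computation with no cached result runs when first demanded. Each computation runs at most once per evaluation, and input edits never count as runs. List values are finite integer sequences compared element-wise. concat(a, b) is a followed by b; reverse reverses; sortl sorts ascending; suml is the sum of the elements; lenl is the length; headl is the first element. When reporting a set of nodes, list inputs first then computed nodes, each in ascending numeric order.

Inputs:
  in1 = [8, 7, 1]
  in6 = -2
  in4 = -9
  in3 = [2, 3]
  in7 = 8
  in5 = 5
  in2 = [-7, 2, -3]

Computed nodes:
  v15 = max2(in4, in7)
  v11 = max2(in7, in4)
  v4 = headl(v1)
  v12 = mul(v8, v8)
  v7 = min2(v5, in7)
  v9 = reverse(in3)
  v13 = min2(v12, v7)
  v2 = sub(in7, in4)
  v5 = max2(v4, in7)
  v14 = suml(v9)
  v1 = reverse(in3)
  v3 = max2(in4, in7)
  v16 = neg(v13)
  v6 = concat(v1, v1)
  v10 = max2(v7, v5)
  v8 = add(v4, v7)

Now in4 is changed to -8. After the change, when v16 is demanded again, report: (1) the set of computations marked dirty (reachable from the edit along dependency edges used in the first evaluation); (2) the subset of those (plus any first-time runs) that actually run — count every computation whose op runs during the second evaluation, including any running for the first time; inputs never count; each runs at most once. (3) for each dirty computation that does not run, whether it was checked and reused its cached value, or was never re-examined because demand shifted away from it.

The edit dirties: none.
0 computations run: none.
No dirty computation escaped a run.
Note the shortcut — in4 feeds only undemanded nodes, so no recomputation happens.

First demand of the output computes:
  v1 = reverse([2, 3]) = [3, 2]
  v4 = headl([3, 2]) = 3
  v5 = max2(3, 8) = 8
  v7 = min2(8, 8) = 8
  v8 = add(3, 8) = 11
  v12 = mul(11, 11) = 121
  v13 = min2(121, 8) = 8
  v16 = neg(8) = -8

After the edit, cleaning proceeds:
  in4 only reaches undemanded nodes; the second demand re-runs nothing.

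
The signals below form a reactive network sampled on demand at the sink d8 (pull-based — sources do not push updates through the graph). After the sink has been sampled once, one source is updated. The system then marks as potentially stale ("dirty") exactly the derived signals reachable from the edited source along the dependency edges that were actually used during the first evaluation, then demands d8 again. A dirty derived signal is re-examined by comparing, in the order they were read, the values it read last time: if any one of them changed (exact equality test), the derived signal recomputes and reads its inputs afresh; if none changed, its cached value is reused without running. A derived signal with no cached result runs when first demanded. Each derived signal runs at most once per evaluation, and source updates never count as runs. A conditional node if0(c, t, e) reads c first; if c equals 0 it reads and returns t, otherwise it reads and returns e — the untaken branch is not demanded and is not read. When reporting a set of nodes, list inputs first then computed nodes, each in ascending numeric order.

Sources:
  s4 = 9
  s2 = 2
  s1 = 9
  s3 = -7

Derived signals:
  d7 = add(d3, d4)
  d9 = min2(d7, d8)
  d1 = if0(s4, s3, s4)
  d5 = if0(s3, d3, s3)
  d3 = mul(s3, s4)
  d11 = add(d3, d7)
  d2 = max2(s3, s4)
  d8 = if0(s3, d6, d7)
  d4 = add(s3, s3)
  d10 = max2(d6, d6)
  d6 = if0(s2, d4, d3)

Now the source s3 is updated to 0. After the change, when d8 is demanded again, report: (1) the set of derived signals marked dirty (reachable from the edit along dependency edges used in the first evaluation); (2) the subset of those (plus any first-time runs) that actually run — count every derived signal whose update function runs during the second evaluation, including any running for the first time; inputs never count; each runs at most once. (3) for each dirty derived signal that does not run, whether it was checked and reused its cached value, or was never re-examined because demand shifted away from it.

Initial pass — values computed on the first demand:
  d3 = mul(-7, 9) = -63
  d4 = add(-7, -7) = -14
  d7 = add(-63, -14) = -77
  d8 = if0(s3=-7 -> else branch d7) = -77

Second demand — change propagation:
  d3: re-runs because s3 -7->0; new result 0.
  d4: dirty yet unreached — the second evaluation never asks for it.
  d6: newly demanded (no cache) — executes and yields 0.
  d7: dirty yet unreached — the second evaluation never asks for it.
  d8: re-runs because s3 -7->0; new result 0.

The important point: the flipped condition redirects demand; d4, d7 are left stale, never re-checked.

Dirty set: d3, d4, d7, d8.
Run set: d3, d6, d8 (3 run).
Left stale — demand moved off them: d4, d7.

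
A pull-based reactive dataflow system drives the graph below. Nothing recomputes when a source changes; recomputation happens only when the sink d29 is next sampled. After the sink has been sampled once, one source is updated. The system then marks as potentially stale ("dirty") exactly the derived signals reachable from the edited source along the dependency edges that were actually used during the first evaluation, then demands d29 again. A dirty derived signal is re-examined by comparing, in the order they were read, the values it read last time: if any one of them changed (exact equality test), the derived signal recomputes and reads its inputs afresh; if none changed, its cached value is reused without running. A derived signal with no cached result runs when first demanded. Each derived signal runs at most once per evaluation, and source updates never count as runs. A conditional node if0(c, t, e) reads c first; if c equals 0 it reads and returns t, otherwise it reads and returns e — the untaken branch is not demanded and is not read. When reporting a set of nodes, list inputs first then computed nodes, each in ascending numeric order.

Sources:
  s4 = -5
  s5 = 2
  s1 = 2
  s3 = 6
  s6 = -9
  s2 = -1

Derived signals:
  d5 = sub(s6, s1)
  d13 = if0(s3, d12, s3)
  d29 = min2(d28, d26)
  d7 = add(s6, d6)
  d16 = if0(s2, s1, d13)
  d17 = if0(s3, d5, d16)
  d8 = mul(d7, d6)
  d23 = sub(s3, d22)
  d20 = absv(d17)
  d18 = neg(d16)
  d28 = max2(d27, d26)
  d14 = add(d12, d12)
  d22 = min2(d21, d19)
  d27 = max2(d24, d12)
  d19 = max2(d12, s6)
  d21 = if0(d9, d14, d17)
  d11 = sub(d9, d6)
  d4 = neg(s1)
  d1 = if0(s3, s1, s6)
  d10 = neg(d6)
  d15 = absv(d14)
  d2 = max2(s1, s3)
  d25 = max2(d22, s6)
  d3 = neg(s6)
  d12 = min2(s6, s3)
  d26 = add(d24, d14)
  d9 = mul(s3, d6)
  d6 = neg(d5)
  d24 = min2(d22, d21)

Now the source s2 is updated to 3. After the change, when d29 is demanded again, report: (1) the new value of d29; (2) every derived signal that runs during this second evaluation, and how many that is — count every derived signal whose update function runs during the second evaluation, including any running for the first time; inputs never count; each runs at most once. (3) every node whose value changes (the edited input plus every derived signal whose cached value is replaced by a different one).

First evaluation (everything demanded from the output):
  d5 = sub(-9, 2) = -11
  d6 = neg(-11) = 11
  d9 = mul(6, 11) = 66
  d12 = min2(-9, 6) = -9
  d13 = if0(s3=6 -> else branch s3) = 6
  d14 = add(-9, -9) = -18
  d16 = if0(s2=-1 -> else branch d13) = 6
  d17 = if0(s3=6 -> else branch d16) = 6
  d19 = max2(-9, -9) = -9
  d21 = if0(d9=66 -> else branch d17) = 6
  d22 = min2(6, -9) = -9
  d24 = min2(-9, 6) = -9
  d26 = add(-9, -18) = -27
  d27 = max2(-9, -9) = -9
  d28 = max2(-9, -27) = -9
  d29 = min2(-9, -27) = -27

Propagation after the edit:
  d16: runs — s2 -1->3; result 6 (same value as before).
  d17: checked — values it read are unchanged (s3 unchanged, d16 unchanged); reused cached 6 without running.
  d21: checked — values it read are unchanged (d9 unchanged, d17 unchanged); reused cached 6 without running.
  d22: checked — values it read are unchanged (d21 unchanged, d19 unchanged); reused cached -9 without running.
  d24: checked — values it read are unchanged (d22 unchanged, d21 unchanged); reused cached -9 without running.
  d26: checked — values it read are unchanged (d24 unchanged, d14 unchanged); reused cached -27 without running.
  d27: checked — values it read are unchanged (d24 unchanged, d12 unchanged); reused cached -9 without running.
  d28: checked — values it read are unchanged (d27 unchanged, d26 unchanged); reused cached -9 without running.
  d29: checked — values it read are unchanged (d28 unchanged, d26 unchanged); reused cached -27 without running.

Key observation: the change is absorbed at d16 — it re-runs but produces the same value, and the output's value is unchanged.

New value of d29: -27.
Derived signals that run: d16 — 1 in total.
Values that change: s2.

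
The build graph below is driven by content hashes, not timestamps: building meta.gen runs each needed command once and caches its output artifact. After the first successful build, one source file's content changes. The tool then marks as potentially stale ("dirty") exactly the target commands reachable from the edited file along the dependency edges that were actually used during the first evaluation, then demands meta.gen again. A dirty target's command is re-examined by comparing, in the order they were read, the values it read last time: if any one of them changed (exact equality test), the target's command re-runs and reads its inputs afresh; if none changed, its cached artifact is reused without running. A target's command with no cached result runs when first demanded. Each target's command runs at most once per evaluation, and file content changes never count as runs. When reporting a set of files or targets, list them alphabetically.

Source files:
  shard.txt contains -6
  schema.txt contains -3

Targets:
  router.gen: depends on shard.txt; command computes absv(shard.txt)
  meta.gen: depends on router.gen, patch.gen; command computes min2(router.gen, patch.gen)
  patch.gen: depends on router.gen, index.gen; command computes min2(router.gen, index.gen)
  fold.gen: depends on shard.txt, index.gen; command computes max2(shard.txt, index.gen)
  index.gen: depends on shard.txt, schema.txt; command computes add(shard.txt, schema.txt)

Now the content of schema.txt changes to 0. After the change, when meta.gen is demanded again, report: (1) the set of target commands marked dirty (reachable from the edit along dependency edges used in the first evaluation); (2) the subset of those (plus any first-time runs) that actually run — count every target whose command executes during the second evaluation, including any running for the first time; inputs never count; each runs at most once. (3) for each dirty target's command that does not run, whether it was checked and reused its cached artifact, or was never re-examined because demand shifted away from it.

Initial pass — values computed on the first demand:
  index.gen = add(-6, -3) = -9
  router.gen = absv(-6) = 6
  patch.gen = min2(6, -9) = -9
  meta.gen = min2(6, -9) = -9

Second demand — change propagation:
  index.gen: re-runs because schema.txt -3->0; new result -6.
  patch.gen: re-runs because index.gen -9->-6; new result -6.
  meta.gen: re-runs because patch.gen -9->-6; new result -6.

Dirty set: index.gen, meta.gen, patch.gen.
Run set: index.gen, meta.gen, patch.gen (3 run).
All dirty target commands ended up running.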